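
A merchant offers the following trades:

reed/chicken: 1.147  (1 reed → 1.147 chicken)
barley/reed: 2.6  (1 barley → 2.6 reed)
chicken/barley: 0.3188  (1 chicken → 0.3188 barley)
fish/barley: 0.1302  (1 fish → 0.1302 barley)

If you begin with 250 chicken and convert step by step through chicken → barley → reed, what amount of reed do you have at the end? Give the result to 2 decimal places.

207.22

250 chicken × 0.3188 = 79.7 barley
79.7 barley × 2.6 = 207.22 reed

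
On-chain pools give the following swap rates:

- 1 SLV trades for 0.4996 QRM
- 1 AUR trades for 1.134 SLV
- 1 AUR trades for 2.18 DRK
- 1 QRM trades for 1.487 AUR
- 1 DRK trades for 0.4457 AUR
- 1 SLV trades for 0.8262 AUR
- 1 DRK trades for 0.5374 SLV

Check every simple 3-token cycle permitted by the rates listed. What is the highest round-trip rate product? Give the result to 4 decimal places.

SLV→AUR→DRK→SLV: 0.8262 × 2.18 × 0.5374 = 0.96792
SLV→QRM→AUR→SLV: 0.4996 × 1.487 × 1.134 = 0.84245
Maximum is SLV→AUR→DRK→SLV at 0.9679; no arbitrage — every cycle loses value.

0.9679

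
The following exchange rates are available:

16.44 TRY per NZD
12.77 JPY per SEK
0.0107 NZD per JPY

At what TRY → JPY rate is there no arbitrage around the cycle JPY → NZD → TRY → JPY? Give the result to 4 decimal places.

Known legs of the cycle: 0.0107 × 16.44 = 0.175908
For no arbitrage the full-cycle product must be 1, so the missing rate is 1 / 0.175908 ≈ 5.684790.

5.6848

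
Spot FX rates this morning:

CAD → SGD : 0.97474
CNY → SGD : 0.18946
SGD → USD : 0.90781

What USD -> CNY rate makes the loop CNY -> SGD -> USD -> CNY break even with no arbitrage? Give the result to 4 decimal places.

Known legs of the cycle: 0.18946 × 0.90781 = 0.1719936826
For no arbitrage the full-cycle product must be 1, so the missing rate is 1 / 0.1719936826 ≈ 5.814167.

5.8142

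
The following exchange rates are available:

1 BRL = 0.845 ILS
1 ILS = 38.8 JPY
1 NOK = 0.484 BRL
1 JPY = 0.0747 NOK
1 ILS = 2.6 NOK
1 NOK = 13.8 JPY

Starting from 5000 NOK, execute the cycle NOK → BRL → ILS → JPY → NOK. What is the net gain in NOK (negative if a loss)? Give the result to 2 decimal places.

5000 NOK × 0.484 = 2420 BRL
2420 BRL × 0.845 = 2044.9 ILS
2044.9 ILS × 38.8 = 79342.12 JPY
79342.12 JPY × 0.0747 = 5926.856364 NOK
Net change: 5926.856364 − 5000 = 926.856364 NOK

926.86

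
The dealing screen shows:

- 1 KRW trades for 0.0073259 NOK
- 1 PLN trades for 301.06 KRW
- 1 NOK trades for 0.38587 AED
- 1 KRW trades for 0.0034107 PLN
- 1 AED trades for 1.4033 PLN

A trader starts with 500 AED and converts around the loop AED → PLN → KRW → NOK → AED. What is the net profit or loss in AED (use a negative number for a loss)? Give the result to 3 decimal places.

97.139

500 AED × 1.4033 = 701.65 PLN
701.65 PLN × 301.06 = 211238.749 KRW
211238.749 KRW × 0.0073259 = 1547.5139512991 NOK
1547.5139512991 NOK × 0.38587 = 597.139208387783717 AED
Net change: 597.139208387783717 − 500 = 97.139208387783717 AED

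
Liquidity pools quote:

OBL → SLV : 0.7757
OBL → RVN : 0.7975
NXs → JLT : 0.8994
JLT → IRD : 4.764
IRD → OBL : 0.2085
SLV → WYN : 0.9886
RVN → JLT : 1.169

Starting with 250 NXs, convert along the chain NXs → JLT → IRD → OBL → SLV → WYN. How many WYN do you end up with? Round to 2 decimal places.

171.27

250 NXs × 0.8994 = 224.85 JLT
224.85 JLT × 4.764 = 1071.1854 IRD
1071.1854 IRD × 0.2085 = 223.3421559 OBL
223.3421559 OBL × 0.7757 = 173.24651033163 SLV
173.24651033163 SLV × 0.9886 = 171.271500113849418 WYN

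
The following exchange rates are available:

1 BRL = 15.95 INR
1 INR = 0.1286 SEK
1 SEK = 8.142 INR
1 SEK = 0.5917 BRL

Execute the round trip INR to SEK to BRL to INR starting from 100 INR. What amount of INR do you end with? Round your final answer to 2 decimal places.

121.37

100 INR × 0.1286 = 12.86 SEK
12.86 SEK × 0.5917 = 7.609262 BRL
7.609262 BRL × 15.95 = 121.3677289 INR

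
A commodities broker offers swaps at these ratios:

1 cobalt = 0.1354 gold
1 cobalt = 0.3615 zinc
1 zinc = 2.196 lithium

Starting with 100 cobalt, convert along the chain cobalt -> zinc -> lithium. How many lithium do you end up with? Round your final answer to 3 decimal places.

100 cobalt × 0.3615 = 36.15 zinc
36.15 zinc × 2.196 = 79.3854 lithium

79.385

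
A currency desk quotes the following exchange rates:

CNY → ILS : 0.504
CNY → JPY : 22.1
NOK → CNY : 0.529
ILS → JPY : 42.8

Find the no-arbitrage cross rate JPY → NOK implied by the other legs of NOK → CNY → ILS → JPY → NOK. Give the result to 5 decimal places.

0.08763

Known legs of the cycle: 0.529 × 0.504 × 42.8 = 11.4111648
For no arbitrage the full-cycle product must be 1, so the missing rate is 1 / 11.4111648 ≈ 0.0876335.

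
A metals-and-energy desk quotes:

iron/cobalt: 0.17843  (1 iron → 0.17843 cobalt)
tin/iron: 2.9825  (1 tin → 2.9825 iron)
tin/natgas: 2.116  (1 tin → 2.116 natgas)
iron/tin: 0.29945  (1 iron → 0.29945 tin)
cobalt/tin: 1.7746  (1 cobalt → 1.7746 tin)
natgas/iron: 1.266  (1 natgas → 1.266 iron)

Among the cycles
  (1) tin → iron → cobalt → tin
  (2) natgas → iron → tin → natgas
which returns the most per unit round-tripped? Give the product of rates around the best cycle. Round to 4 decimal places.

(1) 2.9825 × 0.17843 × 1.7746 = 0.94438
(2) 1.266 × 0.29945 × 2.116 = 0.80218
Highest is cycle (1) at 0.9444 (≤1, no arbitrage).

0.9444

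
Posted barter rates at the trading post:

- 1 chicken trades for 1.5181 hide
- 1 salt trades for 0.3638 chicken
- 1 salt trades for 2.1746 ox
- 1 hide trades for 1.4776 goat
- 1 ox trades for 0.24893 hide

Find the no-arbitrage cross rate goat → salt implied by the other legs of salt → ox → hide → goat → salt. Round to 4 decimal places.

1.2502

Known legs of the cycle: 2.1746 × 0.24893 × 1.4776 = 0.7998591278128
For no arbitrage the full-cycle product must be 1, so the missing rate is 1 / 0.7998591278128 ≈ 1.250220.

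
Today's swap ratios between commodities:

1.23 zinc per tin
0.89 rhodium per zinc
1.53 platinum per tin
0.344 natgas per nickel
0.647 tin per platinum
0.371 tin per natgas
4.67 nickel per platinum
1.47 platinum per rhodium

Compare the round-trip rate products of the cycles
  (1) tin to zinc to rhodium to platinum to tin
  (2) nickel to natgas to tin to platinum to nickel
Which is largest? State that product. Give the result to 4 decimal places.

1.0412

(1) 1.23 × 0.89 × 1.47 × 0.647 = 1.04116
(2) 0.344 × 0.371 × 1.53 × 4.67 = 0.91189
Highest is cycle (1) at 1.0412 (>1, arbitrage).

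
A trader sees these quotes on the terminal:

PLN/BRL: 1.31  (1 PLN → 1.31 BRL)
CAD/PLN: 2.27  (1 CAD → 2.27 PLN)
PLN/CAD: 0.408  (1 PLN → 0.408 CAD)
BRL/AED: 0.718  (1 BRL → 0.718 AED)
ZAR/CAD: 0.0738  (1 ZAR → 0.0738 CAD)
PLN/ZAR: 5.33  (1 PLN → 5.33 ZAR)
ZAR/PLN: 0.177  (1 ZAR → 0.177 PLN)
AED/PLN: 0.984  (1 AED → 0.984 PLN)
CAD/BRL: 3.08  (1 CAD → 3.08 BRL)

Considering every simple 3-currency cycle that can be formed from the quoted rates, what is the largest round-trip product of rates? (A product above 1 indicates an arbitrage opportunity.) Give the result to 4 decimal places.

0.9255

AED→PLN→BRL→AED: 0.984 × 1.31 × 0.718 = 0.92553
CAD→PLN→ZAR→CAD: 2.27 × 5.33 × 0.0738 = 0.89291
Maximum is AED→PLN→BRL→AED at 0.9255; no arbitrage — every cycle loses value.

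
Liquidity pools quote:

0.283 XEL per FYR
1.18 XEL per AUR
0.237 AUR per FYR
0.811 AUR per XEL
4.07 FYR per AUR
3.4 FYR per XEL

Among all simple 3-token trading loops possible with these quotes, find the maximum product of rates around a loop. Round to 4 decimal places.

0.9508

XEL→FYR→AUR→XEL: 3.4 × 0.237 × 1.18 = 0.95084
XEL→AUR→FYR→XEL: 0.811 × 4.07 × 0.283 = 0.93412
Maximum is XEL→FYR→AUR→XEL at 0.9508; no arbitrage — every cycle loses value.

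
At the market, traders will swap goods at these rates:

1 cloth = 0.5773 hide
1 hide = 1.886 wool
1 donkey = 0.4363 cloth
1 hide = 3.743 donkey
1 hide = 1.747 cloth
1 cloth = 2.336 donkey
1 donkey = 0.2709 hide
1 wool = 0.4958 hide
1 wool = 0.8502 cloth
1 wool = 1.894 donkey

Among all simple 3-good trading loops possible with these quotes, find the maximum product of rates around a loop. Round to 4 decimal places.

donkey→hide→cloth→donkey: 0.2709 × 1.747 × 2.336 = 1.10554
donkey→hide→wool→donkey: 0.2709 × 1.886 × 1.894 = 0.96768
donkey→cloth→hide→donkey: 0.4363 × 0.5773 × 3.743 = 0.94277
cloth→hide→wool→cloth: 0.5773 × 1.886 × 0.8502 = 0.92569
Maximum is donkey→hide→cloth→donkey at 1.1055; arbitrage exists.

1.1055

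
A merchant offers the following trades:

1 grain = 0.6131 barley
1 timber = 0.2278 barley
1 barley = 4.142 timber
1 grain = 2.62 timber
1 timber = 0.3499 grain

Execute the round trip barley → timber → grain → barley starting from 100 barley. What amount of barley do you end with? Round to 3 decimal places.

88.856

100 barley × 4.142 = 414.2 timber
414.2 timber × 0.3499 = 144.92858 grain
144.92858 grain × 0.6131 = 88.855712398 barley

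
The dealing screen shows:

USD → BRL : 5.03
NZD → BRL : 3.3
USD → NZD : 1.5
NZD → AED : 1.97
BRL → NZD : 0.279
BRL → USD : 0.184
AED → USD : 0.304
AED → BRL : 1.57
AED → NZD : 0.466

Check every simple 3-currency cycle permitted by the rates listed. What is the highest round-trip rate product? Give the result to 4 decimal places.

USD→NZD→BRL→USD: 1.5 × 3.3 × 0.184 = 0.91080
USD→NZD→AED→USD: 1.5 × 1.97 × 0.304 = 0.89832
BRL→NZD→AED→BRL: 0.279 × 1.97 × 1.57 = 0.86292
Maximum is USD→NZD→BRL→USD at 0.9108; no arbitrage — every cycle loses value.

0.9108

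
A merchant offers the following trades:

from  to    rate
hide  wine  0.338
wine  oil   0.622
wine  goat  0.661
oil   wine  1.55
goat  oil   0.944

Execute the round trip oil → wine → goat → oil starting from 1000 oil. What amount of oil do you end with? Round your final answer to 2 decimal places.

967.18

1000 oil × 1.55 = 1550 wine
1550 wine × 0.661 = 1024.55 goat
1024.55 goat × 0.944 = 967.1752 oil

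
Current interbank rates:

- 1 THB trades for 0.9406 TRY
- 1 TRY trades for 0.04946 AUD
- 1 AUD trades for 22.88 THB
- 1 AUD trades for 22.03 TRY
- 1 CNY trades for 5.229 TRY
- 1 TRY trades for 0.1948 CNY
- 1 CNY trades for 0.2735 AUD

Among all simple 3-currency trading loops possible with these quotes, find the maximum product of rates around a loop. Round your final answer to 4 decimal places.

AUD→TRY→CNY→AUD: 22.03 × 0.1948 × 0.2735 = 1.17371
AUD→THB→TRY→AUD: 22.88 × 0.9406 × 0.04946 = 1.06443
Maximum is AUD→TRY→CNY→AUD at 1.1737; arbitrage exists.

1.1737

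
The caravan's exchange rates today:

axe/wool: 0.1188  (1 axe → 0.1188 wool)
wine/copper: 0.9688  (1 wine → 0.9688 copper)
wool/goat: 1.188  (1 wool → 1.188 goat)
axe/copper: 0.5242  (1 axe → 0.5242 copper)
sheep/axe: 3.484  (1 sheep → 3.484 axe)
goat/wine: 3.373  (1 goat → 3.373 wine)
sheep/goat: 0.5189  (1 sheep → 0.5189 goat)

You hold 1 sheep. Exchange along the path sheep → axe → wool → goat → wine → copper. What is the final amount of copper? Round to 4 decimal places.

1.6068

1 sheep × 3.484 = 3.484 axe
3.484 axe × 0.1188 = 0.4138992 wool
0.4138992 wool × 1.188 = 0.4917122496 goat
0.4917122496 goat × 3.373 = 1.6585454179008 wine
1.6585454179008 wine × 0.9688 = 1.60679880086229504 copper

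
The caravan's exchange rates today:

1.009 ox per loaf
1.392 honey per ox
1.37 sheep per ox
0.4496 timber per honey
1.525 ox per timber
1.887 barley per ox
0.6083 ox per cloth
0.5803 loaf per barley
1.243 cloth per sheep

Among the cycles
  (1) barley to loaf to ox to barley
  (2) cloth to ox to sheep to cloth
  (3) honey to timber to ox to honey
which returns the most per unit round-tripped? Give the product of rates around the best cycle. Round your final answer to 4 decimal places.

1.1049

(1) 0.5803 × 1.009 × 1.887 = 1.10488
(2) 0.6083 × 1.37 × 1.243 = 1.03588
(3) 0.4496 × 1.525 × 1.392 = 0.95441
Highest is cycle (1) at 1.1049 (>1, arbitrage).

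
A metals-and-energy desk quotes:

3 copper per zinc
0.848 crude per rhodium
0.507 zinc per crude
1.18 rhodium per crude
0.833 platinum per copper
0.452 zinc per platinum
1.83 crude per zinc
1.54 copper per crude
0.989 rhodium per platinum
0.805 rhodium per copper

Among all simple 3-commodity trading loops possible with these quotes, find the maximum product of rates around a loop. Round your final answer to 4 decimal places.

1.1295

copper→platinum→zinc→copper: 0.833 × 0.452 × 3 = 1.12955
crude→copper→rhodium→crude: 1.54 × 0.805 × 0.848 = 1.05127
Maximum is copper→platinum→zinc→copper at 1.1295; arbitrage exists.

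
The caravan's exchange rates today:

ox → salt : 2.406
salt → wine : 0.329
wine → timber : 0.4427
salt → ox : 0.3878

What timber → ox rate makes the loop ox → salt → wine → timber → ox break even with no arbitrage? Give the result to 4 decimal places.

Known legs of the cycle: 2.406 × 0.329 × 0.4427 = 0.3504298098
For no arbitrage the full-cycle product must be 1, so the missing rate is 1 / 0.3504298098 ≈ 2.853639.

2.8536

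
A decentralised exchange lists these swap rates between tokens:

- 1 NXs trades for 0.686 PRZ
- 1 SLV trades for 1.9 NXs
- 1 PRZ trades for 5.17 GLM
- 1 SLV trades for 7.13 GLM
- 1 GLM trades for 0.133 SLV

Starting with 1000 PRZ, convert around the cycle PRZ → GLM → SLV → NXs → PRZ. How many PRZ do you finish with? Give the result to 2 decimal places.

896.23

1000 PRZ × 5.17 = 5170 GLM
5170 GLM × 0.133 = 687.61 SLV
687.61 SLV × 1.9 = 1306.459 NXs
1306.459 NXs × 0.686 = 896.230874 PRZ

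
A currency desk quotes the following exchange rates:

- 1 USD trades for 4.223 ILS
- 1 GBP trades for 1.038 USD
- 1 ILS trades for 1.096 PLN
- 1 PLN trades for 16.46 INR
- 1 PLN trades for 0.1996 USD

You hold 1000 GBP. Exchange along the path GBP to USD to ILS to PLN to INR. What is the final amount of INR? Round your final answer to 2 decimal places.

79078.57

1000 GBP × 1.038 = 1038 USD
1038 USD × 4.223 = 4383.474 ILS
4383.474 ILS × 1.096 = 4804.287504 PLN
4804.287504 PLN × 16.46 = 79078.57231584 INR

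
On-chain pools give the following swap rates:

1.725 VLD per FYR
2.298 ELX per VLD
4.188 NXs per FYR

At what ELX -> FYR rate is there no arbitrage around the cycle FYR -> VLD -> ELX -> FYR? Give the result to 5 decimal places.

Known legs of the cycle: 1.725 × 2.298 = 3.96405
For no arbitrage the full-cycle product must be 1, so the missing rate is 1 / 3.96405 ≈ 0.2522673.

0.25227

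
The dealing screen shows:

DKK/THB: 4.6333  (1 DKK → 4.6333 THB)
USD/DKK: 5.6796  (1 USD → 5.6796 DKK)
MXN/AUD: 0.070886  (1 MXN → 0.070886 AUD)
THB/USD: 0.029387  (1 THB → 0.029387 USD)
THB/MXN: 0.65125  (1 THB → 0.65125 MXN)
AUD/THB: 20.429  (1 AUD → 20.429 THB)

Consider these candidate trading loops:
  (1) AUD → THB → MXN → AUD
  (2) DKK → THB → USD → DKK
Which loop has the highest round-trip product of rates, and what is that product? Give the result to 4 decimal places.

0.9431

(1) 20.429 × 0.65125 × 0.070886 = 0.94309
(2) 4.6333 × 0.029387 × 5.6796 = 0.77333
Highest is cycle (1) at 0.9431 (≤1, no arbitrage).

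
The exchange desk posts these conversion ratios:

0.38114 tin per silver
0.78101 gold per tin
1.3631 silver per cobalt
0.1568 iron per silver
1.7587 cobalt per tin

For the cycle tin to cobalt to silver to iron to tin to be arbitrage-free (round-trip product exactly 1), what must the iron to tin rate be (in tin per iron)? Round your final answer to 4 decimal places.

2.6603

Known legs of the cycle: 1.7587 × 1.3631 × 0.1568 = 0.375894126496
For no arbitrage the full-cycle product must be 1, so the missing rate is 1 / 0.375894126496 ≈ 2.660324.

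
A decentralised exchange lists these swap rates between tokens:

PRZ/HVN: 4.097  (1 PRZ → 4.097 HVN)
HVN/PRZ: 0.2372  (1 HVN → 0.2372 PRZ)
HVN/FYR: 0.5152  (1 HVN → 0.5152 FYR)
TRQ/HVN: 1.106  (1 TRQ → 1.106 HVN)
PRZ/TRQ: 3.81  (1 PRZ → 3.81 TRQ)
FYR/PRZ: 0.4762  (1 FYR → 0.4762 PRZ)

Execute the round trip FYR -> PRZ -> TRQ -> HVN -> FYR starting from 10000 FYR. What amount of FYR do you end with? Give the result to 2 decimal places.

10000 FYR × 0.4762 = 4762 PRZ
4762 PRZ × 3.81 = 18143.22 TRQ
18143.22 TRQ × 1.106 = 20066.40132 HVN
20066.40132 HVN × 0.5152 = 10338.209960064 FYR

10338.21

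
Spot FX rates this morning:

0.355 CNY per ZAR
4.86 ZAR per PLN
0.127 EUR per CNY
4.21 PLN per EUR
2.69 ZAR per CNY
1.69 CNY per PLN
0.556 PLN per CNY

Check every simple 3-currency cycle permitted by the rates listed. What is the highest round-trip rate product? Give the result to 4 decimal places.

0.9593

CNY→PLN→ZAR→CNY: 0.556 × 4.86 × 0.355 = 0.95927
CNY→EUR→PLN→CNY: 0.127 × 4.21 × 1.69 = 0.90359
Maximum is CNY→PLN→ZAR→CNY at 0.9593; no arbitrage — every cycle loses value.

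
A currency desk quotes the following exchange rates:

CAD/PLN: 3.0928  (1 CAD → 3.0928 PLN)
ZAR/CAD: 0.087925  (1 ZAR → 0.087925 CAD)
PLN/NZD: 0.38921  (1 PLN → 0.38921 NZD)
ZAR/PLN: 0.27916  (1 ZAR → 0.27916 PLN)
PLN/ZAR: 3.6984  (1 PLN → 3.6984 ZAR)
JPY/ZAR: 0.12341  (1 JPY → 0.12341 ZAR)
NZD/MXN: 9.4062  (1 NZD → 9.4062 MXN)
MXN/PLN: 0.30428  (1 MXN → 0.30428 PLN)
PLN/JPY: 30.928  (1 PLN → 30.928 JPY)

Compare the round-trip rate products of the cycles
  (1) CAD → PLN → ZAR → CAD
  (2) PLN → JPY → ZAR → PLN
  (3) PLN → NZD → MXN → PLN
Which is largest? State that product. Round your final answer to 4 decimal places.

1.1140

(1) 3.0928 × 3.6984 × 0.087925 = 1.00572
(2) 30.928 × 0.12341 × 0.27916 = 1.06550
(3) 0.38921 × 9.4062 × 0.30428 = 1.11397
Highest is cycle (3) at 1.1140 (>1, arbitrage).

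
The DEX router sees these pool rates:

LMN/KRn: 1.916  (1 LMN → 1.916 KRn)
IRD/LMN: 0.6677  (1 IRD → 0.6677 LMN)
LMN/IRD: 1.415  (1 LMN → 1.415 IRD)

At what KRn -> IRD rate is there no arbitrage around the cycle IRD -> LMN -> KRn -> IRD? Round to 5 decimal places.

Known legs of the cycle: 0.6677 × 1.916 = 1.2793132
For no arbitrage the full-cycle product must be 1, so the missing rate is 1 / 1.2793132 ≈ 0.7816694.

0.78167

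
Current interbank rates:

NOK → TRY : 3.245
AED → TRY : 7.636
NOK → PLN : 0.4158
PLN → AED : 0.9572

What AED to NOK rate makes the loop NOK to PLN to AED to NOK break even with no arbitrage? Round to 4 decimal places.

2.5125

Known legs of the cycle: 0.4158 × 0.9572 = 0.39800376
For no arbitrage the full-cycle product must be 1, so the missing rate is 1 / 0.39800376 ≈ 2.512539.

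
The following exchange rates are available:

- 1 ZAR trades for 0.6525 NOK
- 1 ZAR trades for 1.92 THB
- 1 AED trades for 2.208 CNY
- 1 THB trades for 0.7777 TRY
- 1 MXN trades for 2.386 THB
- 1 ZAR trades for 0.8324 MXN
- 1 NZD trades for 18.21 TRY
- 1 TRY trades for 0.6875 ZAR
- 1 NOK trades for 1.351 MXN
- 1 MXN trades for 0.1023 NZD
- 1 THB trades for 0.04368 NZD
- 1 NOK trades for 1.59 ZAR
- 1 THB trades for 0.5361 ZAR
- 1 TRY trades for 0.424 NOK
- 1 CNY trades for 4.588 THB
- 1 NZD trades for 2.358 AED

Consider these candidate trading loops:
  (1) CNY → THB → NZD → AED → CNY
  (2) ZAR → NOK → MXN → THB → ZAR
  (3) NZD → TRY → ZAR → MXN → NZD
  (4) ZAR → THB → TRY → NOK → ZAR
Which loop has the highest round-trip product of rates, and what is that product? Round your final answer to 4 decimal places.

(1) 4.588 × 0.04368 × 2.358 × 2.208 = 1.04340
(2) 0.6525 × 1.351 × 2.386 × 0.5361 = 1.12759
(3) 18.21 × 0.6875 × 0.8324 × 0.1023 = 1.06608
(4) 1.92 × 0.7777 × 0.424 × 1.59 = 1.00664
Highest is cycle (2) at 1.1276 (>1, arbitrage).

1.1276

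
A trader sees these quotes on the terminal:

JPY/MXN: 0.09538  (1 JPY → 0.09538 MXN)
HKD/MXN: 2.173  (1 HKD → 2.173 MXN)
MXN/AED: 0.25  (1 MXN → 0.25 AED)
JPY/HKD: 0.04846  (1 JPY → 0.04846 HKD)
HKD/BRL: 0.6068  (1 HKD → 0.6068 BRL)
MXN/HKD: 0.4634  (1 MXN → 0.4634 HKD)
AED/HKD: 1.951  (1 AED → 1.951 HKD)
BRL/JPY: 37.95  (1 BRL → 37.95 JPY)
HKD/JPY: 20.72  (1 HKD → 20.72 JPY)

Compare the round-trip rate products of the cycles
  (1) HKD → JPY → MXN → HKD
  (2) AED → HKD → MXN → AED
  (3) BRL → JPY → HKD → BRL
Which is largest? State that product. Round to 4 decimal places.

1.1159

(1) 20.72 × 0.09538 × 0.4634 = 0.91581
(2) 1.951 × 2.173 × 0.25 = 1.05988
(3) 37.95 × 0.04846 × 0.6068 = 1.11594
Highest is cycle (3) at 1.1159 (>1, arbitrage).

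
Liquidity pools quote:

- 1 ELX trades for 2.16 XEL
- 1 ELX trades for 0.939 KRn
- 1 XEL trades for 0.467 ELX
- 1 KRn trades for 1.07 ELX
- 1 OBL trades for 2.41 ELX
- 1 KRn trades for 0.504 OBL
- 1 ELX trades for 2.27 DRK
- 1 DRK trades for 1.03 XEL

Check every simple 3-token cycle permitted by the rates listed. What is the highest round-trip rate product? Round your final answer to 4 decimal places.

ELX→KRn→OBL→ELX: 0.939 × 0.504 × 2.41 = 1.14055
DRK→XEL→ELX→DRK: 1.03 × 0.467 × 2.27 = 1.09189
Maximum is ELX→KRn→OBL→ELX at 1.1405; arbitrage exists.

1.1405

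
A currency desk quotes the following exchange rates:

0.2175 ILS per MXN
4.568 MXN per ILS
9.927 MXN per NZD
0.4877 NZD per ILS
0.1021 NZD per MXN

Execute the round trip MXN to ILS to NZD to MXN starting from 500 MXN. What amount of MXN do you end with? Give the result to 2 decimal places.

500 MXN × 0.2175 = 108.75 ILS
108.75 ILS × 0.4877 = 53.037375 NZD
53.037375 NZD × 9.927 = 526.502021625 MXN

526.50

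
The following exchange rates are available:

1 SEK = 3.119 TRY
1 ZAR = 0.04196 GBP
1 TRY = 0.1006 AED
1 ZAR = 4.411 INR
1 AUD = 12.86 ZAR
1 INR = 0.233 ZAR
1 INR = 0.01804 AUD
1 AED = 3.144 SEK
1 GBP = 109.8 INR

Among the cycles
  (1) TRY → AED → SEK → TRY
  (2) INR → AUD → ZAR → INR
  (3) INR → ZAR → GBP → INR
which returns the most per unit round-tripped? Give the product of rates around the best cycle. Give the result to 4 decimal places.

1.0735

(1) 0.1006 × 3.144 × 3.119 = 0.98650
(2) 0.01804 × 12.86 × 4.411 = 1.02333
(3) 0.233 × 0.04196 × 109.8 = 1.07348
Highest is cycle (3) at 1.0735 (>1, arbitrage).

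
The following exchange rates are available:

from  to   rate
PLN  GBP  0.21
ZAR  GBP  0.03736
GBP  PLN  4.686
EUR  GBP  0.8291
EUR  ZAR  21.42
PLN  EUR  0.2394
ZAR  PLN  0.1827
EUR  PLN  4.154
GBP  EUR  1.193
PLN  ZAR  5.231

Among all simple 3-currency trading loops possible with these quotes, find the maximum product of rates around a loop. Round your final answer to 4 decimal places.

1.0407

PLN→GBP→EUR→PLN: 0.21 × 1.193 × 4.154 = 1.04070
EUR→ZAR→GBP→EUR: 21.42 × 0.03736 × 1.193 = 0.95470
PLN→EUR→ZAR→PLN: 0.2394 × 21.42 × 0.1827 = 0.93688
PLN→EUR→GBP→PLN: 0.2394 × 0.8291 × 4.686 = 0.93011
PLN→ZAR→GBP→PLN: 5.231 × 0.03736 × 4.686 = 0.91579
Maximum is PLN→GBP→EUR→PLN at 1.0407; arbitrage exists.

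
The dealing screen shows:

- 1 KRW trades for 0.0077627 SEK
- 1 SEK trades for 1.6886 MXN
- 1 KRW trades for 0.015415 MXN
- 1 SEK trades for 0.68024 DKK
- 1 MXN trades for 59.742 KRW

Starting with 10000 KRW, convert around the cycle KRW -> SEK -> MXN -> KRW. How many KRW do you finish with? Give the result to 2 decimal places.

10000 KRW × 0.0077627 = 77.627 SEK
77.627 SEK × 1.6886 = 131.0809522 MXN
131.0809522 MXN × 59.742 = 7831.0382463324 KRW

7831.04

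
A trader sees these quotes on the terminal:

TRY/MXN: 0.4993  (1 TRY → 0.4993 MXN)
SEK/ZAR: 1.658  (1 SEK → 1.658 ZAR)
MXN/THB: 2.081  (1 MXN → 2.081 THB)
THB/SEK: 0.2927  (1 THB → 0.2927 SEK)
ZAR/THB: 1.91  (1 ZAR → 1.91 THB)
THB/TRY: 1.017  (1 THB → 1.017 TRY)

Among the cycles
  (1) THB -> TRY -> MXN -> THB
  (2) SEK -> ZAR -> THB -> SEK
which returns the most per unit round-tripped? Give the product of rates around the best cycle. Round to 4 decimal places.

1.0567

(1) 1.017 × 0.4993 × 2.081 = 1.05671
(2) 1.658 × 1.91 × 0.2927 = 0.92692
Highest is cycle (1) at 1.0567 (>1, arbitrage).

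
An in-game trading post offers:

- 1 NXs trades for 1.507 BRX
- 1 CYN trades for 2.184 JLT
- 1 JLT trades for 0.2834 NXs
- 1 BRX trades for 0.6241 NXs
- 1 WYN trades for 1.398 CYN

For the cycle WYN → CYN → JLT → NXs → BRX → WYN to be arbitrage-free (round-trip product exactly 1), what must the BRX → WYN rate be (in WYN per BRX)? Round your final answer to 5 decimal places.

0.76688

Known legs of the cycle: 1.398 × 2.184 × 0.2834 × 1.507 = 1.3039859248416
For no arbitrage the full-cycle product must be 1, so the missing rate is 1 / 1.3039859248416 ≈ 0.7668794.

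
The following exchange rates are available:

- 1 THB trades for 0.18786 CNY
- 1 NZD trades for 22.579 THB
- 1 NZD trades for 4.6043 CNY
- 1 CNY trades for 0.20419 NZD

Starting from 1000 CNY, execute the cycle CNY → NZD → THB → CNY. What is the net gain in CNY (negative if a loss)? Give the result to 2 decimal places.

1000 CNY × 0.20419 = 204.19 NZD
204.19 NZD × 22.579 = 4610.40601 THB
4610.40601 THB × 0.18786 = 866.1108730386 CNY
Net change: 866.1108730386 − 1000 = -133.8891269614 CNY

-133.89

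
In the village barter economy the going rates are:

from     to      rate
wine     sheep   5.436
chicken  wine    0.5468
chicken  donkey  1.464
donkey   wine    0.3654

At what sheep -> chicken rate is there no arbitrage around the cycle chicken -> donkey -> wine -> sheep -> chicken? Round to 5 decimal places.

Known legs of the cycle: 1.464 × 0.3654 × 5.436 = 2.9079642816
For no arbitrage the full-cycle product must be 1, so the missing rate is 1 / 2.9079642816 ≈ 0.3438832.

0.34388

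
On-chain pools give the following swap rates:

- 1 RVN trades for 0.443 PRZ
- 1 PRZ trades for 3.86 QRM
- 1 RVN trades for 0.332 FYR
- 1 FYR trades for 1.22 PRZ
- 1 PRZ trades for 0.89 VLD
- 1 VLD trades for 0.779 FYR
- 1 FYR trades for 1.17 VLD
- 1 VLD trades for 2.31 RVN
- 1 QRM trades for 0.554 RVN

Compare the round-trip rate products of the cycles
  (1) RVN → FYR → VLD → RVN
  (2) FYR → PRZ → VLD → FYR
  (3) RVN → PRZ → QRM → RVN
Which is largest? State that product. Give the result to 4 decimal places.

0.9473

(1) 0.332 × 1.17 × 2.31 = 0.89730
(2) 1.22 × 0.89 × 0.779 = 0.84584
(3) 0.443 × 3.86 × 0.554 = 0.94733
Highest is cycle (3) at 0.9473 (≤1, no arbitrage).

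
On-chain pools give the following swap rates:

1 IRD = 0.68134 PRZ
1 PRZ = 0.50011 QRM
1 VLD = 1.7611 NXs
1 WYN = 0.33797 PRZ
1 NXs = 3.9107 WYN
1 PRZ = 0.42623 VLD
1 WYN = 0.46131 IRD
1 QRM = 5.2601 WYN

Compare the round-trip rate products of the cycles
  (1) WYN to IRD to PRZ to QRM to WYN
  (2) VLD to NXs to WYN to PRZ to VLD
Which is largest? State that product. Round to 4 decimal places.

0.9921

(1) 0.46131 × 0.68134 × 0.50011 × 5.2601 = 0.82683
(2) 1.7611 × 3.9107 × 0.33797 × 0.42623 = 0.99211
Highest is cycle (2) at 0.9921 (≤1, no arbitrage).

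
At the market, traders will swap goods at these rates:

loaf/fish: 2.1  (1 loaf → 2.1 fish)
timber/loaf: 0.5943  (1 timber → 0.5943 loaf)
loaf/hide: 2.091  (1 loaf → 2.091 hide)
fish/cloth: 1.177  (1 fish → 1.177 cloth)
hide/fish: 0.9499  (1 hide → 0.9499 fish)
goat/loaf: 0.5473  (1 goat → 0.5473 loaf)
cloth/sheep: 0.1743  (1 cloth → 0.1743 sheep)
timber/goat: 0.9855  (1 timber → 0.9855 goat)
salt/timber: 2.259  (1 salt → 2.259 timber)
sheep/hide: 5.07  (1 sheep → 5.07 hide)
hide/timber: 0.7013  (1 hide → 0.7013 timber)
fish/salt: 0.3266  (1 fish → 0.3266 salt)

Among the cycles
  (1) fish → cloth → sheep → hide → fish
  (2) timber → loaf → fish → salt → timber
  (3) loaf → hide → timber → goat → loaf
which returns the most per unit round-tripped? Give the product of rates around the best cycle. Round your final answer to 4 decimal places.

(1) 1.177 × 0.1743 × 5.07 × 0.9499 = 0.98801
(2) 0.5943 × 2.1 × 0.3266 × 2.259 = 0.92078
(3) 2.091 × 0.7013 × 0.9855 × 0.5473 = 0.79093
Highest is cycle (1) at 0.9880 (≤1, no arbitrage).

0.9880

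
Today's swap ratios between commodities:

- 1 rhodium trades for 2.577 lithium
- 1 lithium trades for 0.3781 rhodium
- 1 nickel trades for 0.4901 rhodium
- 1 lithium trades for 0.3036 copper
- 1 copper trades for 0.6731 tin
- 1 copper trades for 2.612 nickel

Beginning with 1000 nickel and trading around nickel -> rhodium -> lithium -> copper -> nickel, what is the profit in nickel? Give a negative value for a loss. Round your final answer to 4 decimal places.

1000 nickel × 0.4901 = 490.1 rhodium
490.1 rhodium × 2.577 = 1262.9877 lithium
1262.9877 lithium × 0.3036 = 383.44306572 copper
383.44306572 copper × 2.612 = 1001.55328766064 nickel
Net change: 1001.55328766064 − 1000 = 1.55328766064 nickel

1.5533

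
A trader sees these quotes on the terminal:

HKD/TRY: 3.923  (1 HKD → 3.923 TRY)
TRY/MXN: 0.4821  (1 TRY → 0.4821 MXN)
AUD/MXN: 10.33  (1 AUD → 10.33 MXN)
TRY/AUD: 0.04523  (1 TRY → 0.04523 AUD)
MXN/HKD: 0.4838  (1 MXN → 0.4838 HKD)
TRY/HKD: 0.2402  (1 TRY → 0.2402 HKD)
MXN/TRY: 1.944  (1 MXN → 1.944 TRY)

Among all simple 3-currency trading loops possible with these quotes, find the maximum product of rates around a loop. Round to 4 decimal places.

0.9150

MXN→HKD→TRY→MXN: 0.4838 × 3.923 × 0.4821 = 0.91500
MXN→TRY→AUD→MXN: 1.944 × 0.04523 × 10.33 = 0.90829
Maximum is MXN→HKD→TRY→MXN at 0.9150; no arbitrage — every cycle loses value.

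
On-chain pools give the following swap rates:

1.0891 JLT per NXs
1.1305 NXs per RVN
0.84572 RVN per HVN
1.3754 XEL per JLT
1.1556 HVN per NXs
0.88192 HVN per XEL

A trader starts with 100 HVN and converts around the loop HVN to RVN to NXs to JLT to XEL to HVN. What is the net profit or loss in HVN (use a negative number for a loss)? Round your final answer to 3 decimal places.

100 HVN × 0.84572 = 84.572 RVN
84.572 RVN × 1.1305 = 95.608646 NXs
95.608646 NXs × 1.0891 = 104.1273763586 JLT
104.1273763586 JLT × 1.3754 = 143.21679344361844 XEL
143.21679344361844 XEL × 0.88192 = 126.3057544737959746048 HVN
Net change: 126.3057544737959746048 − 100 = 26.3057544737959746048 HVN

26.306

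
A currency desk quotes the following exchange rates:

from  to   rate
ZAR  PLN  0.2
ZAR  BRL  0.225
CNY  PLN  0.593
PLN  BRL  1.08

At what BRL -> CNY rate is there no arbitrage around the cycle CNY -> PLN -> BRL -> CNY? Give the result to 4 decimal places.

Known legs of the cycle: 0.593 × 1.08 = 0.64044
For no arbitrage the full-cycle product must be 1, so the missing rate is 1 / 0.64044 ≈ 1.561427.

1.5614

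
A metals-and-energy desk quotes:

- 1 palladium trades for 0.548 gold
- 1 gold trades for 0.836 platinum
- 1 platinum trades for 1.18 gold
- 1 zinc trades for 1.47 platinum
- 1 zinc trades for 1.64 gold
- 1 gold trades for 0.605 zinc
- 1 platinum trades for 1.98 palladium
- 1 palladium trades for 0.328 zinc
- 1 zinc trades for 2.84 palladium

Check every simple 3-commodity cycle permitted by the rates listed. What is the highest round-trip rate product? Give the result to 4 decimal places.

zinc→platinum→gold→zinc: 1.47 × 1.18 × 0.605 = 1.04943
zinc→platinum→palladium→zinc: 1.47 × 1.98 × 0.328 = 0.95468
zinc→palladium→gold→zinc: 2.84 × 0.548 × 0.605 = 0.94157
gold→platinum→palladium→gold: 0.836 × 1.98 × 0.548 = 0.90709
Maximum is zinc→platinum→gold→zinc at 1.0494; arbitrage exists.

1.0494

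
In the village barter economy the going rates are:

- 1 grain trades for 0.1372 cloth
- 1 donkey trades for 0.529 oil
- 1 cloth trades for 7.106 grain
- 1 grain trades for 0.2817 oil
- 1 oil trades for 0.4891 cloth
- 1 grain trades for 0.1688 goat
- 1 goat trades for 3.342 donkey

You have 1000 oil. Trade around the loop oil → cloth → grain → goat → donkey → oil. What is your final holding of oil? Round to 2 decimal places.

1037.19

1000 oil × 0.4891 = 489.1 cloth
489.1 cloth × 7.106 = 3475.5446 grain
3475.5446 grain × 0.1688 = 586.67192848 goat
586.67192848 goat × 3.342 = 1960.65758498016 donkey
1960.65758498016 donkey × 0.529 = 1037.18786245450464 oil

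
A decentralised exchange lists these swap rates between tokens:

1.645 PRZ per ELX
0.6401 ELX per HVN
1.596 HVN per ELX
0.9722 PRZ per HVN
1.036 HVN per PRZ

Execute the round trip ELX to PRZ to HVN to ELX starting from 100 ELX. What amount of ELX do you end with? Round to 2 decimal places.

100 ELX × 1.645 = 164.5 PRZ
164.5 PRZ × 1.036 = 170.422 HVN
170.422 HVN × 0.6401 = 109.0871222 ELX

109.09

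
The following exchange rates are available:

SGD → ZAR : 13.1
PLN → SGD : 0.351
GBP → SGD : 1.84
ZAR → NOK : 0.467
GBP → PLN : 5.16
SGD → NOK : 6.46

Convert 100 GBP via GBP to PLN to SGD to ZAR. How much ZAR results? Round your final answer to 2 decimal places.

2372.62

100 GBP × 5.16 = 516 PLN
516 PLN × 0.351 = 181.116 SGD
181.116 SGD × 13.1 = 2372.6196 ZAR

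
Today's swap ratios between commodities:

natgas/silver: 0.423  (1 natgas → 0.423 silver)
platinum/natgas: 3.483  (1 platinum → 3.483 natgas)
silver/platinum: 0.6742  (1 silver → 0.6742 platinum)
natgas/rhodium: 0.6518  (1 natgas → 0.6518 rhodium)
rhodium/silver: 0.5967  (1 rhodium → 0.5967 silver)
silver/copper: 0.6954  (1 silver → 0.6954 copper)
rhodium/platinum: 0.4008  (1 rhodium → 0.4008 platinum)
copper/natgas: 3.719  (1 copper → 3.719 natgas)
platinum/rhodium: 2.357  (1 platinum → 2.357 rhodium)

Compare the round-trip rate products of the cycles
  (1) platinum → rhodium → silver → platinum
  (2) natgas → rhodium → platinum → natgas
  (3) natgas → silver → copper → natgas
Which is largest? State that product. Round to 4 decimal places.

(1) 2.357 × 0.5967 × 0.6742 = 0.94821
(2) 0.6518 × 0.4008 × 3.483 = 0.90990
(3) 0.423 × 0.6954 × 3.719 = 1.09396
Highest is cycle (3) at 1.0940 (>1, arbitrage).

1.0940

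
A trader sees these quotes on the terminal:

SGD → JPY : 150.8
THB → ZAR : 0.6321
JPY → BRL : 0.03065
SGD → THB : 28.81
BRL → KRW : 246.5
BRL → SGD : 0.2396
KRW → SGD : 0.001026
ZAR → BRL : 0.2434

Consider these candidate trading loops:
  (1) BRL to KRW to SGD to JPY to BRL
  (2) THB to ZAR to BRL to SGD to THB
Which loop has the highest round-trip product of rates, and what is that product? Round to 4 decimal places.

1.1690

(1) 246.5 × 0.001026 × 150.8 × 0.03065 = 1.16895
(2) 0.6321 × 0.2434 × 0.2396 × 28.81 = 1.06203
Highest is cycle (1) at 1.1690 (>1, arbitrage).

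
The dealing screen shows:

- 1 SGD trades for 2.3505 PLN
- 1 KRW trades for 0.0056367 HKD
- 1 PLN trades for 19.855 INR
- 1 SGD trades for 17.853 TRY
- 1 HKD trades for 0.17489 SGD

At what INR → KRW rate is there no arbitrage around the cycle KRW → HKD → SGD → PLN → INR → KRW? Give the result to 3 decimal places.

Known legs of the cycle: 0.0056367 × 0.17489 × 2.3505 × 19.855 = 0.0460065901256841825
For no arbitrage the full-cycle product must be 1, so the missing rate is 1 / 0.0460065901256841825 ≈ 21.73602.

21.736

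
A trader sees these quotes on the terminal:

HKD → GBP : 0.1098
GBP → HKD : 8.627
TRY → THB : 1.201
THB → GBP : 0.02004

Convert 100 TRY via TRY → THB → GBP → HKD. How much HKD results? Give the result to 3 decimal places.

20.763

100 TRY × 1.201 = 120.1 THB
120.1 THB × 0.02004 = 2.406804 GBP
2.406804 GBP × 8.627 = 20.763498108 HKD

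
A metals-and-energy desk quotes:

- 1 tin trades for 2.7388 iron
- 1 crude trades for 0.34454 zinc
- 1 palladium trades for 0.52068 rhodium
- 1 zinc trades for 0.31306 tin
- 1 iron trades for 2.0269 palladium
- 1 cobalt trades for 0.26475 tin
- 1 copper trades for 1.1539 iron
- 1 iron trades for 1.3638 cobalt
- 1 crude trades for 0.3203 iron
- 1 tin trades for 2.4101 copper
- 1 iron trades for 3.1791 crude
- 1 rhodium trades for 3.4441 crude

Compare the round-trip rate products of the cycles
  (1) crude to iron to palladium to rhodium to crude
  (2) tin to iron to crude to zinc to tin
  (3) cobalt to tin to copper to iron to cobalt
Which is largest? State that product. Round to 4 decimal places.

1.1642

(1) 0.3203 × 2.0269 × 0.52068 × 3.4441 = 1.16422
(2) 2.7388 × 3.1791 × 0.34454 × 0.31306 = 0.93914
(3) 0.26475 × 2.4101 × 1.1539 × 1.3638 = 1.00413
Highest is cycle (1) at 1.1642 (>1, arbitrage).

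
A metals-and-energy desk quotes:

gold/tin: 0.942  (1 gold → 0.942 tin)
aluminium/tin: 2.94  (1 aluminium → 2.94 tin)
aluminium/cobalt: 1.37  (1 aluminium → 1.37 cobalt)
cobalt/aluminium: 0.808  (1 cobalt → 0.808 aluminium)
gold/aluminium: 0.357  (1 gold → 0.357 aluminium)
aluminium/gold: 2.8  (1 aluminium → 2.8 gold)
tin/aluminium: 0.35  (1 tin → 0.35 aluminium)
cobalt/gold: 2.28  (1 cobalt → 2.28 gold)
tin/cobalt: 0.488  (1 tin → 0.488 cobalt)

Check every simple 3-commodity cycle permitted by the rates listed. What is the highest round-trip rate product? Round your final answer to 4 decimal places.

1.1593

cobalt→aluminium→tin→cobalt: 0.808 × 2.94 × 0.488 = 1.15925
gold→aluminium→cobalt→gold: 0.357 × 1.37 × 2.28 = 1.11513
gold→tin→cobalt→gold: 0.942 × 0.488 × 2.28 = 1.04811
gold→tin→aluminium→gold: 0.942 × 0.35 × 2.8 = 0.92316
Maximum is cobalt→aluminium→tin→cobalt at 1.1593; arbitrage exists.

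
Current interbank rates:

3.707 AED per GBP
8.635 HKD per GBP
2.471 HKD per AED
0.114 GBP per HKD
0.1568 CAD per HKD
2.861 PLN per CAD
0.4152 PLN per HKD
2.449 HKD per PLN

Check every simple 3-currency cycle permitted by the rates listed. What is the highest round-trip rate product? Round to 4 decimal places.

1.0986

HKD→CAD→PLN→HKD: 0.1568 × 2.861 × 2.449 = 1.09863
HKD→GBP→AED→HKD: 0.114 × 3.707 × 2.471 = 1.04424
Maximum is HKD→CAD→PLN→HKD at 1.0986; arbitrage exists.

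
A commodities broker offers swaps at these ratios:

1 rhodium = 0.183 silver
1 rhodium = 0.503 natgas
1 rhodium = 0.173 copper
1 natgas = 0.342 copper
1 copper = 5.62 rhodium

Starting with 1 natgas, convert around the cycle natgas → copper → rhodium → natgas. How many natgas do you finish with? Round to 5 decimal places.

0.96679

1 natgas × 0.342 = 0.342 copper
0.342 copper × 5.62 = 1.92204 rhodium
1.92204 rhodium × 0.503 = 0.96678612 natgas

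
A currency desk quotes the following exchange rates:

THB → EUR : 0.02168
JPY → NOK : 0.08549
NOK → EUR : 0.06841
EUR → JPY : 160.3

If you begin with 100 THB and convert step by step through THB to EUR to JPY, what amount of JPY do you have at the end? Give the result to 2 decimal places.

100 THB × 0.02168 = 2.168 EUR
2.168 EUR × 160.3 = 347.5304 JPY

347.53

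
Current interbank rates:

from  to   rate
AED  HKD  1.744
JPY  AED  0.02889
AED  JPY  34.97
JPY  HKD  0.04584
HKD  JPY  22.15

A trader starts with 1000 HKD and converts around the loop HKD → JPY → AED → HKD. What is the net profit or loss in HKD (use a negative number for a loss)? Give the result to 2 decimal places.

116.01

1000 HKD × 22.15 = 22150 JPY
22150 JPY × 0.02889 = 639.9135 AED
639.9135 AED × 1.744 = 1116.009144 HKD
Net change: 1116.009144 − 1000 = 116.009144 HKD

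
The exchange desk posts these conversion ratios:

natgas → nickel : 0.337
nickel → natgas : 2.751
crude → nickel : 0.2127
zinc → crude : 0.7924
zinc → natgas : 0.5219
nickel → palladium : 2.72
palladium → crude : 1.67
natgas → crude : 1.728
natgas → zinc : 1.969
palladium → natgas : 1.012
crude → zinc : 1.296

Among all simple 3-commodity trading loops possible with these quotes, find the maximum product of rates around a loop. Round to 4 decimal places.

zinc→natgas→crude→zinc: 0.5219 × 1.728 × 1.296 = 1.16879
nickel→natgas→crude→nickel: 2.751 × 1.728 × 0.2127 = 1.01112
nickel→palladium→crude→nickel: 2.72 × 1.67 × 0.2127 = 0.96617
nickel→palladium→natgas→nickel: 2.72 × 1.012 × 0.337 = 0.92764
Maximum is zinc→natgas→crude→zinc at 1.1688; arbitrage exists.

1.1688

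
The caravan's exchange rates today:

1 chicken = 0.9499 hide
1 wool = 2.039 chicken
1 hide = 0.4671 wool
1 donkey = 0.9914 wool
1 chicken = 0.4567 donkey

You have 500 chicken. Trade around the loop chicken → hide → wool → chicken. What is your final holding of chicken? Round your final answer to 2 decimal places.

452.35

500 chicken × 0.9499 = 474.95 hide
474.95 hide × 0.4671 = 221.849145 wool
221.849145 wool × 2.039 = 452.350406655 chicken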